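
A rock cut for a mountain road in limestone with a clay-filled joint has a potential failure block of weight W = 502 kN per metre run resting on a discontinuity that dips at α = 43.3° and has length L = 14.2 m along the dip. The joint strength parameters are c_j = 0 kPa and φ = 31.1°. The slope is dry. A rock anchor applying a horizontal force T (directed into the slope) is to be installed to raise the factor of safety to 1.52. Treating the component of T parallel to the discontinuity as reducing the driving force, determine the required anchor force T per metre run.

T = 199 kN/m

Resolving forces along and normal to the sliding plane, with the horizontal anchor force T adding T·sinα to the effective normal force and T·cosα acting up the plane against the driving force:
FS = [c_jL + (W cosα + T sinα) tanφ] / [W sinα − T cosα]
Without the anchor: N' = 365.3 kN/m, driving T_d = 344.3 kN/m, resisting R = 0·14.2 + 365.3·tan31.1° = 220.4 kN/m, FS = 0.64.
Setting FS = 1.52 and solving for T:
1.52·(344.3 − T cos43.3°) = 220.4 + T sin43.3°·tan31.1°
T·(sin43.3°·tan31.1° + 1.52·cos43.3°) = 1.52·344.3 − 220.4
T·(0.6858·0.6032 + 1.52·0.7278) = 523.3 − 220.4 = 302.9
T·1.5199 = 302.9
T = 199.3 kN/m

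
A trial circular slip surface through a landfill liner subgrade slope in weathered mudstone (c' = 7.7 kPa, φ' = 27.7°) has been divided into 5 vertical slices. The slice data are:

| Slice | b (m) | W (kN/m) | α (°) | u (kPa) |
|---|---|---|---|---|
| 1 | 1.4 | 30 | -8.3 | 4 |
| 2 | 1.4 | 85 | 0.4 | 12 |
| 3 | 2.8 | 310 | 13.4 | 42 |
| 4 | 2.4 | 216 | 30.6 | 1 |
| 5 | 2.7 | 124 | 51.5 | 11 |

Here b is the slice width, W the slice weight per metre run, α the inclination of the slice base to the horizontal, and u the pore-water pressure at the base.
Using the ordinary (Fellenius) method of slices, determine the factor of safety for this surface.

FS = 1.29

Ordinary method of slices: FS = Σ[c'·Δl_i + (W_i cosα_i − u_i·Δl_i)·tanφ'] / Σ W_i sinα_i, with Δl_i = b_i / cosα_i.
Slice 1: Δl = 1.4/cos(-8.3°) = 1.415 m; N'_1 = 30·cos(-8.3°) − 4·1.415 = 24.0; c'Δl = 10.89; W sinα = -4.3
Slice 2: Δl = 1.4/cos0.4° = 1.400 m; N'_2 = 85·cos0.4° − 12·1.400 = 68.2; c'Δl = 10.78; W sinα = 0.6
Slice 3: Δl = 2.8/cos13.4° = 2.878 m; N'_3 = 310·cos13.4° − 42·2.878 = 180.7; c'Δl = 22.16; W sinα = 71.8
Slice 4: Δl = 2.4/cos30.6° = 2.788 m; N'_4 = 216·cos30.6° − 1·2.788 = 183.1; c'Δl = 21.47; W sinα = 110.0
Slice 5: Δl = 2.7/cos51.5° = 4.337 m; N'_5 = 124·cos51.5° − 11·4.337 = 29.5; c'Δl = 33.40; W sinα = 97.0
Σc'Δl = 98.7 kN/m; ΣN' = 485.5 kN/m; ΣW sinα = 275.1 kN/m
Resisting = 98.7 + 485.5·tan27.7° = 98.7 + 254.9 = 353.6 kN/m
FS = 353.6 / 275.1 = 1.285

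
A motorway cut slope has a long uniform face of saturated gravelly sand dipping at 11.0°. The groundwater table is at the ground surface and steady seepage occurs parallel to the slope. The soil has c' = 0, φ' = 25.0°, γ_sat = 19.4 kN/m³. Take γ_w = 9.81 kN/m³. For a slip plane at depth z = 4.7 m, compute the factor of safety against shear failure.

FS = 1.19

With seepage parallel to the slope and the water table at the surface, the effective normal stress on the slip plane uses the buoyant unit weight γ' = γ_sat − γ_w while the driving shear stress uses γ_sat:
FS = [c' + γ' z cos²β tanφ'] / [γ_sat z sinβ cosβ]
(For c' = 0 this reduces to FS = (γ'/γ_sat)·tanφ'/tanβ.)
γ' = 19.4 − 9.81 = 9.59 kN/m³
Numerator = 0.0 + 9.59·4.7·cos²11.0°·tan25.0° = 0.0 + 9.59·4.7·0.9636·0.4663 = 20.253 kPa
Denominator = 19.4·4.7·sin11.0°·cos11.0° = 19.4·4.7·0.1908·0.9816 = 17.078 kPa
FS = 20.253 / 17.078 = 1.186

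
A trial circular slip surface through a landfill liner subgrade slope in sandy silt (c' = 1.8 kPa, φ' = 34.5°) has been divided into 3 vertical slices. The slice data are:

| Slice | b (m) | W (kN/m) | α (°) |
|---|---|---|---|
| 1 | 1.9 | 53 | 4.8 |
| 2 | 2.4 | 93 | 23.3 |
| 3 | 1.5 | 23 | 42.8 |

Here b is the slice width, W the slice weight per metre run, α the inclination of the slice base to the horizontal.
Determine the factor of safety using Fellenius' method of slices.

Ordinary method of slices: FS = Σ[c'·Δl_i + (W_i cosα_i)·tanφ'] / Σ W_i sinα_i, with Δl_i = b_i / cosα_i.
Slice 1: Δl = 1.9/cos4.8° = 1.907 m; N'_1 = 53·cos4.8° = 52.8; c'Δl = 3.43; W sinα = 4.4
Slice 2: Δl = 2.4/cos23.3° = 2.613 m; N'_2 = 93·cos23.3° = 85.4; c'Δl = 4.70; W sinα = 36.8
Slice 3: Δl = 1.5/cos42.8° = 2.044 m; N'_3 = 23·cos42.8° = 16.9; c'Δl = 3.68; W sinα = 15.6
Σc'Δl = 11.8 kN/m; ΣN' = 155.1 kN/m; ΣW sinα = 56.8 kN/m
Resisting = 11.8 + 155.1·tan34.5° = 11.8 + 106.6 = 118.4 kN/m
FS = 118.4 / 56.8 = 2.083

FS = 2.08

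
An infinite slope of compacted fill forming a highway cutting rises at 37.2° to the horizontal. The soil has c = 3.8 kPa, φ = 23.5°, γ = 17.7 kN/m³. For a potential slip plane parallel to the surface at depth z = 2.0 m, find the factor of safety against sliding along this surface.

FS = 0.80

For an infinite slope with a slip plane parallel to the surface (no pore pressure): FS = [c + γz cos²β tanφ] / [γz sinβ cosβ].
γz = 17.7·2.0 = 35.40 kN/m²
Numerator = 3.8 + 35.40·cos²37.2°·tan23.5° = 3.8 + 35.40·0.6345·0.4348 = 13.566 kPa
Denominator = 35.40·sin37.2°·cos37.2° = 35.40·0.6046·0.7965 = 17.048 kPa
FS = 13.566 / 17.048 = 0.796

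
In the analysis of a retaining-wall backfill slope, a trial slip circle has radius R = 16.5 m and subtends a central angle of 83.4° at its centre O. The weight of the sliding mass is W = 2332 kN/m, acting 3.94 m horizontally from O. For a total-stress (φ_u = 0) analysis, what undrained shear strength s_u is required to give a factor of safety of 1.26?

s_u = 29.2 kPa

FS = s_u·L_a·R / (W·d), so s_u = FS·W·d / (L_a·R).
Arc length L_a = R·θ = 16.5·(83.4°·π/180) = 16.5·1.4556 = 24.02 m
s_u = 1.26·2332·3.94 / (24.02·16.5) = 11577.0 / 396.29 = 29.21 kPa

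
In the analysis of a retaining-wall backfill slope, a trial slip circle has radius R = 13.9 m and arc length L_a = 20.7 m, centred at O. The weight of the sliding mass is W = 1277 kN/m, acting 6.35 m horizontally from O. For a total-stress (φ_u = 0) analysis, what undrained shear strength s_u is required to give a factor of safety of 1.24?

FS = s_u·L_a·R / (W·d), so s_u = FS·W·d / (L_a·R).
s_u = 1.24·1277·6.35 / (20.70·13.9) = 10055.1 / 287.73 = 34.95 kPa

s_u = 34.9 kPa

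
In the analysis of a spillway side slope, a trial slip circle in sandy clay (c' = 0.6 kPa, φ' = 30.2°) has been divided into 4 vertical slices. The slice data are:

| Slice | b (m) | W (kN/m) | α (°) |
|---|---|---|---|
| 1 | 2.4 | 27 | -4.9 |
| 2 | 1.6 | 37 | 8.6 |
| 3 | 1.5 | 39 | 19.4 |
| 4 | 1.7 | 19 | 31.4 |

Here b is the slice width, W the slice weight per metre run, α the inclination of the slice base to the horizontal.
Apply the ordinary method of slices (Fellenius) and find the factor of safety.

FS = 2.77

Ordinary method of slices: FS = Σ[c'·Δl_i + (W_i cosα_i)·tanφ'] / Σ W_i sinα_i, with Δl_i = b_i / cosα_i.
Slice 1: Δl = 2.4/cos(-4.9°) = 2.409 m; N'_1 = 27·cos(-4.9°) = 26.9; c'Δl = 1.45; W sinα = -2.3
Slice 2: Δl = 1.6/cos8.6° = 1.618 m; N'_2 = 37·cos8.6° = 36.6; c'Δl = 0.97; W sinα = 5.5
Slice 3: Δl = 1.5/cos19.4° = 1.590 m; N'_3 = 39·cos19.4° = 36.8; c'Δl = 0.95; W sinα = 13.0
Slice 4: Δl = 1.7/cos31.4° = 1.992 m; N'_4 = 19·cos31.4° = 16.2; c'Δl = 1.20; W sinα = 9.9
Σc'Δl = 4.6 kN/m; ΣN' = 116.5 kN/m; ΣW sinα = 26.1 kN/m
Resisting = 4.6 + 116.5·tan30.2° = 4.6 + 67.8 = 72.4 kN/m
FS = 72.4 / 26.1 = 2.775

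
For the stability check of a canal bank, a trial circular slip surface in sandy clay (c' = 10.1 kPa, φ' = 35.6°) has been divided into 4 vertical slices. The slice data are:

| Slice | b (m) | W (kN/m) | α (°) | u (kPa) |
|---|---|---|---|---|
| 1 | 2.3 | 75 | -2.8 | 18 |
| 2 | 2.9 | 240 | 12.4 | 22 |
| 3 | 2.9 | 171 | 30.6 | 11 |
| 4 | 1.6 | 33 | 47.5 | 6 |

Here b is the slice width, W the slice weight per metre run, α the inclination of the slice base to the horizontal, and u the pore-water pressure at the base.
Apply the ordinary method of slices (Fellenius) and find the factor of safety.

Ordinary method of slices: FS = Σ[c'·Δl_i + (W_i cosα_i − u_i·Δl_i)·tanφ'] / Σ W_i sinα_i, with Δl_i = b_i / cosα_i.
Slice 1: Δl = 2.3/cos(-2.8°) = 2.303 m; N'_1 = 75·cos(-2.8°) − 18·2.303 = 33.5; c'Δl = 23.26; W sinα = -3.7
Slice 2: Δl = 2.9/cos12.4° = 2.969 m; N'_2 = 240·cos12.4° − 22·2.969 = 169.1; c'Δl = 29.99; W sinα = 51.5
Slice 3: Δl = 2.9/cos30.6° = 3.369 m; N'_3 = 171·cos30.6° − 11·3.369 = 110.1; c'Δl = 34.03; W sinα = 87.0
Slice 4: Δl = 1.6/cos47.5° = 2.368 m; N'_4 = 33·cos47.5° − 6·2.368 = 8.1; c'Δl = 23.92; W sinα = 24.3
Σc'Δl = 111.2 kN/m; ΣN' = 320.7 kN/m; ΣW sinα = 159.2 kN/m
Resisting = 111.2 + 320.7·tan35.6° = 111.2 + 229.6 = 340.8 kN/m
FS = 340.8 / 159.2 = 2.140

FS = 2.14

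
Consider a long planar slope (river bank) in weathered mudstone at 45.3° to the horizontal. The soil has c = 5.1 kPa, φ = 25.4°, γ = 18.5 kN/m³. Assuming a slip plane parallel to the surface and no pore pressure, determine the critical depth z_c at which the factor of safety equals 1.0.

Setting FS = 1.00 in FS = [c + γz cos²β tanφ] / [γz sinβ cosβ] and solving for z:
z = c / [γ cosβ (FS·sinβ − cosβ·tanφ)]
  = 5.1 / [18.5·cos45.3°·(1.00·sin45.3° − cos45.3°·tan25.4°)]
  = 5.1 / [18.5·0.7034·(1.00·0.7108 − 0.7034·0.4748)]
  = 5.1 / 4.9033 = 1.040 m

z_c = 1.04 m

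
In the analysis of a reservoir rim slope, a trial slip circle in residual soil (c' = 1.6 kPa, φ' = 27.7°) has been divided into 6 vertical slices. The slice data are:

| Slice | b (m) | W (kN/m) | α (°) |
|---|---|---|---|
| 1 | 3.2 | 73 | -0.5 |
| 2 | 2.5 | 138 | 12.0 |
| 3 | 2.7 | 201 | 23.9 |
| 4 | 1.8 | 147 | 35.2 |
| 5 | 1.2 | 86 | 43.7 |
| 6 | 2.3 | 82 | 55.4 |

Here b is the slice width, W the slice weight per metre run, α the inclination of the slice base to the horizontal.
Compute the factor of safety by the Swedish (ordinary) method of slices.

Ordinary method of slices: FS = Σ[c'·Δl_i + (W_i cosα_i)·tanφ'] / Σ W_i sinα_i, with Δl_i = b_i / cosα_i.
Slice 1: Δl = 3.2/cos(-0.5°) = 3.200 m; N'_1 = 73·cos(-0.5°) = 73.0; c'Δl = 5.12; W sinα = -0.6
Slice 2: Δl = 2.5/cos12.0° = 2.556 m; N'_2 = 138·cos12.0° = 135.0; c'Δl = 4.09; W sinα = 28.7
Slice 3: Δl = 2.7/cos23.9° = 2.953 m; N'_3 = 201·cos23.9° = 183.8; c'Δl = 4.73; W sinα = 81.4
Slice 4: Δl = 1.8/cos35.2° = 2.203 m; N'_4 = 147·cos35.2° = 120.1; c'Δl = 3.52; W sinα = 84.7
Slice 5: Δl = 1.2/cos43.7° = 1.660 m; N'_5 = 86·cos43.7° = 62.2; c'Δl = 2.66; W sinα = 59.4
Slice 6: Δl = 2.3/cos55.4° = 4.050 m; N'_6 = 82·cos55.4° = 46.6; c'Δl = 6.48; W sinα = 67.5
Σc'Δl = 26.6 kN/m; ΣN' = 620.6 kN/m; ΣW sinα = 321.1 kN/m
Resisting = 26.6 + 620.6·tan27.7° = 26.6 + 325.8 = 352.4 kN/m
FS = 352.4 / 321.1 = 1.097

FS = 1.10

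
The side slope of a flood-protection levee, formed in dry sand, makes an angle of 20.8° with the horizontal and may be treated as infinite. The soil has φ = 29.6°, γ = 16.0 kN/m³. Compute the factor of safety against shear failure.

For a dry cohesionless infinite slope the factor of safety is FS = tanφ / tanβ.
FS = tan29.6° / tan20.8° = 0.5681 / 0.3799 = 1.495

FS = 1.50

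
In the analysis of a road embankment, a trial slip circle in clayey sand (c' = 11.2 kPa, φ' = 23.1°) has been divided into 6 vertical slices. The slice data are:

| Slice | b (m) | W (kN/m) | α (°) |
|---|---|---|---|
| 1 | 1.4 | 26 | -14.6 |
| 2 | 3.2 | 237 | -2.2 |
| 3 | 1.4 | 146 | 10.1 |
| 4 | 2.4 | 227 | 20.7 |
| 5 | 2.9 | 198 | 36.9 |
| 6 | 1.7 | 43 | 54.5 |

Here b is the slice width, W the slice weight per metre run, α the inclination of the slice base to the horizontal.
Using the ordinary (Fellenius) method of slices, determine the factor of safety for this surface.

FS = 2.10

Ordinary method of slices: FS = Σ[c'·Δl_i + (W_i cosα_i)·tanφ'] / Σ W_i sinα_i, with Δl_i = b_i / cosα_i.
Slice 1: Δl = 1.4/cos(-14.6°) = 1.447 m; N'_1 = 26·cos(-14.6°) = 25.2; c'Δl = 16.20; W sinα = -6.6
Slice 2: Δl = 3.2/cos(-2.2°) = 3.202 m; N'_2 = 237·cos(-2.2°) = 236.8; c'Δl = 35.87; W sinα = -9.1
Slice 3: Δl = 1.4/cos10.1° = 1.422 m; N'_3 = 146·cos10.1° = 143.7; c'Δl = 15.93; W sinα = 25.6
Slice 4: Δl = 2.4/cos20.7° = 2.566 m; N'_4 = 227·cos20.7° = 212.3; c'Δl = 28.74; W sinα = 80.2
Slice 5: Δl = 2.9/cos36.9° = 3.626 m; N'_5 = 198·cos36.9° = 158.3; c'Δl = 40.62; W sinα = 118.9
Slice 6: Δl = 1.7/cos54.5° = 2.927 m; N'_6 = 43·cos54.5° = 25.0; c'Δl = 32.79; W sinα = 35.0
Σc'Δl = 170.1 kN/m; ΣN' = 801.4 kN/m; ΣW sinα = 244.1 kN/m
Resisting = 170.1 + 801.4·tan23.1° = 170.1 + 341.8 = 512.0 kN/m
FS = 512.0 / 244.1 = 2.097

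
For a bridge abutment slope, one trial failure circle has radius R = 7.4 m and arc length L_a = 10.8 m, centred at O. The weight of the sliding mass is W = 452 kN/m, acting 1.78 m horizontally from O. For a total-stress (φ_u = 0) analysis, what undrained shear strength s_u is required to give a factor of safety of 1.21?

s_u = 12.2 kPa

FS = s_u·L_a·R / (W·d), so s_u = FS·W·d / (L_a·R).
s_u = 1.21·452·1.78 / (10.80·7.4) = 973.5 / 79.92 = 12.18 kPa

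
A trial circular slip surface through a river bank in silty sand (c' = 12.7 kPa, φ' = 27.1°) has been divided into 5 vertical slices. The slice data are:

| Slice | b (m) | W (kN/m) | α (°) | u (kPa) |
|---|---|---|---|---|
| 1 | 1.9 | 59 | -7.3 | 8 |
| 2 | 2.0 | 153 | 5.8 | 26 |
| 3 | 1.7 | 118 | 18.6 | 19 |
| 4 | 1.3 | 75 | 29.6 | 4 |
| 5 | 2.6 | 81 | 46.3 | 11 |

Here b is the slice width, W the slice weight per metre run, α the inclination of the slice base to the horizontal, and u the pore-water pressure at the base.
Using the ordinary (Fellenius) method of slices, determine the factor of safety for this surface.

Ordinary method of slices: FS = Σ[c'·Δl_i + (W_i cosα_i − u_i·Δl_i)·tanφ'] / Σ W_i sinα_i, with Δl_i = b_i / cosα_i.
Slice 1: Δl = 1.9/cos(-7.3°) = 1.916 m; N'_1 = 59·cos(-7.3°) − 8·1.916 = 43.2; c'Δl = 24.33; W sinα = -7.5
Slice 2: Δl = 2.0/cos5.8° = 2.010 m; N'_2 = 153·cos5.8° − 26·2.010 = 99.9; c'Δl = 25.53; W sinα = 15.5
Slice 3: Δl = 1.7/cos18.6° = 1.794 m; N'_3 = 118·cos18.6° − 19·1.794 = 77.8; c'Δl = 22.78; W sinα = 37.6
Slice 4: Δl = 1.3/cos29.6° = 1.495 m; N'_4 = 75·cos29.6° − 4·1.495 = 59.2; c'Δl = 18.99; W sinα = 37.0
Slice 5: Δl = 2.6/cos46.3° = 3.763 m; N'_5 = 81·cos46.3° − 11·3.763 = 14.6; c'Δl = 47.79; W sinα = 58.6
Σc'Δl = 139.4 kN/m; ΣN' = 294.7 kN/m; ΣW sinα = 141.2 kN/m
Resisting = 139.4 + 294.7·tan27.1° = 139.4 + 150.8 = 290.2 kN/m
FS = 290.2 / 141.2 = 2.055

FS = 2.06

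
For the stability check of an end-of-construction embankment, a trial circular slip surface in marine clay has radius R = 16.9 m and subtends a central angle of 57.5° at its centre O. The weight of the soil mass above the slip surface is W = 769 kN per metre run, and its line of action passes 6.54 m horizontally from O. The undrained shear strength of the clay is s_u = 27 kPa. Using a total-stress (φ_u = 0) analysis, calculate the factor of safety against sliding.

Taking moments about the centre O, the resisting moment is provided by the undrained shear strength acting along the arc:
Arc length L_a = R·θ = 16.9·(57.5°·π/180) = 16.9·1.0036 = 16.96 m
M_R = s_u·L_a·R = 27·16.96·16.9 = 7739.0 kN·m/m
M_D = W·d = 769·6.54 = 5029.3 kN·m/m
FS = M_R / M_D = 7739.0 / 5029.3 = 1.539

FS = 1.54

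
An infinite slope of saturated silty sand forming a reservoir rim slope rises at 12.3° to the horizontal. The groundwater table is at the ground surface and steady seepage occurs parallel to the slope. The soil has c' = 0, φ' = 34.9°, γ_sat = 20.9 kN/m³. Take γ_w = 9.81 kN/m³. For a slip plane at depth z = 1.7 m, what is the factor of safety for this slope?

FS = 1.70

With seepage parallel to the slope and the water table at the surface, the effective normal stress on the slip plane uses the buoyant unit weight γ' = γ_sat − γ_w while the driving shear stress uses γ_sat:
FS = [c' + γ' z cos²β tanφ'] / [γ_sat z sinβ cosβ]
(For c' = 0 this reduces to FS = (γ'/γ_sat)·tanφ'/tanβ.)
γ' = 20.9 − 9.81 = 11.09 kN/m³
Numerator = 0.0 + 11.09·1.7·cos²12.3°·tan34.9° = 0.0 + 11.09·1.7·0.9546·0.6976 = 12.555 kPa
Denominator = 20.9·1.7·sin12.3°·cos12.3° = 20.9·1.7·0.2130·0.9770 = 7.395 kPa
FS = 12.555 / 7.395 = 1.698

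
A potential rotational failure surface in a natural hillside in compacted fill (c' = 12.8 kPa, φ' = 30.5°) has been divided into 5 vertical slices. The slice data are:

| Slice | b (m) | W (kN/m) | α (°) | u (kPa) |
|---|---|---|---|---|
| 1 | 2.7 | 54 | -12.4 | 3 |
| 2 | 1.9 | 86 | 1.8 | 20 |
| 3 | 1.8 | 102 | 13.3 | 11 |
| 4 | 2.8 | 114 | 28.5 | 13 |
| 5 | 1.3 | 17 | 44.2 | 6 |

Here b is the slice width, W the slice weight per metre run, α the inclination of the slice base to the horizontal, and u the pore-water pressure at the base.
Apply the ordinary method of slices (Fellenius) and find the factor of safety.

FS = 3.51

Ordinary method of slices: FS = Σ[c'·Δl_i + (W_i cosα_i − u_i·Δl_i)·tanφ'] / Σ W_i sinα_i, with Δl_i = b_i / cosα_i.
Slice 1: Δl = 2.7/cos(-12.4°) = 2.764 m; N'_1 = 54·cos(-12.4°) − 3·2.764 = 44.4; c'Δl = 35.39; W sinα = -11.6
Slice 2: Δl = 1.9/cos1.8° = 1.901 m; N'_2 = 86·cos1.8° − 20·1.901 = 47.9; c'Δl = 24.33; W sinα = 2.7
Slice 3: Δl = 1.8/cos13.3° = 1.850 m; N'_3 = 102·cos13.3° − 11·1.850 = 78.9; c'Δl = 23.67; W sinα = 23.5
Slice 4: Δl = 2.8/cos28.5° = 3.186 m; N'_4 = 114·cos28.5° − 13·3.186 = 58.8; c'Δl = 40.78; W sinα = 54.4
Slice 5: Δl = 1.3/cos44.2° = 1.813 m; N'_5 = 17·cos44.2° − 6·1.813 = 1.3; c'Δl = 23.21; W sinα = 11.9
Σc'Δl = 147.4 kN/m; ΣN' = 231.4 kN/m; ΣW sinα = 80.8 kN/m
Resisting = 147.4 + 231.4·tan30.5° = 147.4 + 136.3 = 283.7 kN/m
FS = 283.7 / 80.8 = 3.510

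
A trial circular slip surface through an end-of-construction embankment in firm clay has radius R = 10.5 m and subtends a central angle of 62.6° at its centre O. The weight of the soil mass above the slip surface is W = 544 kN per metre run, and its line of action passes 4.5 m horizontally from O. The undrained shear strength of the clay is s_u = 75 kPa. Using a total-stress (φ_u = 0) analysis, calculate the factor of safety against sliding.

Taking moments about the centre O, the resisting moment is provided by the undrained shear strength acting along the arc:
Arc length L_a = R·θ = 10.5·(62.6°·π/180) = 10.5·1.0926 = 11.47 m
M_R = s_u·L_a·R = 75·11.47·10.5 = 9034.2 kN·m/m
M_D = W·d = 544·4.5 = 2448.0 kN·m/m
FS = M_R / M_D = 9034.2 / 2448.0 = 3.690

FS = 3.69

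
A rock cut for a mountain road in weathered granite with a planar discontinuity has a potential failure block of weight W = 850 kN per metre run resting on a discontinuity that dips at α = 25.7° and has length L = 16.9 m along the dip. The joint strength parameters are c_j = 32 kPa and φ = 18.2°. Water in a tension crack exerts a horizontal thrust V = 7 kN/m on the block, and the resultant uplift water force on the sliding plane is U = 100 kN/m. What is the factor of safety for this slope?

Resolving the block weight along and normal to the plane and applying the Mohr–Coulomb strength on the joint:
N' = W cosα − U − V sinα = 850·cos25.7° − 100 − 7·sin25.7° = 662.9 kN/m
Driving force T = W sinα + V cosα = 850·sin25.7° + 7·cos25.7° = 374.9 kN/m
Resisting force R = c_j·L + N'·tanφ = 32·16.9 + 662.9·tan18.2° = 540.8 + 217.9 = 758.7 kN/m
FS = R / T = 758.7 / 374.9 = 2.024

FS = 2.02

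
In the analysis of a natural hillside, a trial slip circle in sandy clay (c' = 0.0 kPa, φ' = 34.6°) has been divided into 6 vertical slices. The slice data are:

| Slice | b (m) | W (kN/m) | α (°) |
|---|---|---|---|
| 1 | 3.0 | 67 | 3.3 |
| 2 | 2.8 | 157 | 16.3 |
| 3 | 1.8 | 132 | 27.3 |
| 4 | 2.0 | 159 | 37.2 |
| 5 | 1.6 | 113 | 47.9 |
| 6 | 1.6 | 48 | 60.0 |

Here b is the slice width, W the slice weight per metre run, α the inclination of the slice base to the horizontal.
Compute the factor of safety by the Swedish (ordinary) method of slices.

Ordinary method of slices: FS = Σ[c'·Δl_i + (W_i cosα_i)·tanφ'] / Σ W_i sinα_i, with Δl_i = b_i / cosα_i.
Slice 1: Δl = 3.0/cos3.3° = 3.005 m; N'_1 = 67·cos3.3° = 66.9; c'Δl = 0.00; W sinα = 3.9
Slice 2: Δl = 2.8/cos16.3° = 2.917 m; N'_2 = 157·cos16.3° = 150.7; c'Δl = 0.00; W sinα = 44.1
Slice 3: Δl = 1.8/cos27.3° = 2.026 m; N'_3 = 132·cos27.3° = 117.3; c'Δl = 0.00; W sinα = 60.5
Slice 4: Δl = 2.0/cos37.2° = 2.511 m; N'_4 = 159·cos37.2° = 126.6; c'Δl = 0.00; W sinα = 96.1
Slice 5: Δl = 1.6/cos47.9° = 2.387 m; N'_5 = 113·cos47.9° = 75.8; c'Δl = 0.00; W sinα = 83.8
Slice 6: Δl = 1.6/cos60.0° = 3.200 m; N'_6 = 48·cos60.0° = 24.0; c'Δl = 0.00; W sinα = 41.6
Σc'Δl = 0.0 kN/m; ΣN' = 561.3 kN/m; ΣW sinα = 330.0 kN/m
Resisting = 0.0 + 561.3·tan34.6° = 0.0 + 387.2 = 387.2 kN/m
FS = 387.2 / 330.0 = 1.173

FS = 1.17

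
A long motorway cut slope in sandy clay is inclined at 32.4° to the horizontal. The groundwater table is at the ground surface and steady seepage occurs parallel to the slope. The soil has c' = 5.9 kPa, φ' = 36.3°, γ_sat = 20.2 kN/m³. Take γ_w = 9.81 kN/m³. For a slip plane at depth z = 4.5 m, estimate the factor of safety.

FS = 0.74

With seepage parallel to the slope and the water table at the surface, the effective normal stress on the slip plane uses the buoyant unit weight γ' = γ_sat − γ_w while the driving shear stress uses γ_sat:
FS = [c' + γ' z cos²β tanφ'] / [γ_sat z sinβ cosβ]
γ' = 20.2 − 9.81 = 10.39 kN/m³
Numerator = 5.9 + 10.39·4.5·cos²32.4°·tan36.3° = 5.9 + 10.39·4.5·0.7129·0.7346 = 30.384 kPa
Denominator = 20.2·4.5·sin32.4°·cos32.4° = 20.2·4.5·0.5358·0.8443 = 41.124 kPa
FS = 30.384 / 41.124 = 0.739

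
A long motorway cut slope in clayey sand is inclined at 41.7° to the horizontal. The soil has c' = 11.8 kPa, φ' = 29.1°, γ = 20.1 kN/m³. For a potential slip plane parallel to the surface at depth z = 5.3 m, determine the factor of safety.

FS = 0.85

For an infinite slope with a slip plane parallel to the surface (no pore pressure): FS = [c' + γz cos²β tanφ'] / [γz sinβ cosβ].
γz = 20.1·5.3 = 106.53 kN/m²
Numerator = 11.8 + 106.53·cos²41.7°·tan29.1° = 11.8 + 106.53·0.5575·0.5566 = 44.854 kPa
Denominator = 106.53·sin41.7°·cos41.7° = 106.53·0.6652·0.7466 = 52.912 kPa
FS = 44.854 / 52.912 = 0.848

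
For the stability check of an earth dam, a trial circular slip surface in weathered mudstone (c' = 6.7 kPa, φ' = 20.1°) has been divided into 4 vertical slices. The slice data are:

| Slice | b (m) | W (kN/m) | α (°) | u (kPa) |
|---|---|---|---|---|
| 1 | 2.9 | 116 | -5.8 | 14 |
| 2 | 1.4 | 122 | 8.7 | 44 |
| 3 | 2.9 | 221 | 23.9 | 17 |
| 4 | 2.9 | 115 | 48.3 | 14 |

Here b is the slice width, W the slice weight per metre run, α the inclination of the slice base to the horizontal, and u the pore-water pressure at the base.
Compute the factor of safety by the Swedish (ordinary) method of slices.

Ordinary method of slices: FS = Σ[c'·Δl_i + (W_i cosα_i − u_i·Δl_i)·tanφ'] / Σ W_i sinα_i, with Δl_i = b_i / cosα_i.
Slice 1: Δl = 2.9/cos(-5.8°) = 2.915 m; N'_1 = 116·cos(-5.8°) − 14·2.915 = 74.6; c'Δl = 19.53; W sinα = -11.7
Slice 2: Δl = 1.4/cos8.7° = 1.416 m; N'_2 = 122·cos8.7° − 44·1.416 = 58.3; c'Δl = 9.49; W sinα = 18.5
Slice 3: Δl = 2.9/cos23.9° = 3.172 m; N'_3 = 221·cos23.9° − 17·3.172 = 148.1; c'Δl = 21.25; W sinα = 89.5
Slice 4: Δl = 2.9/cos48.3° = 4.359 m; N'_4 = 115·cos48.3° − 14·4.359 = 15.5; c'Δl = 29.21; W sinα = 85.9
Σc'Δl = 79.5 kN/m; ΣN' = 296.5 kN/m; ΣW sinα = 182.1 kN/m
Resisting = 79.5 + 296.5·tan20.1° = 79.5 + 108.5 = 188.0 kN/m
FS = 188.0 / 182.1 = 1.032

FS = 1.03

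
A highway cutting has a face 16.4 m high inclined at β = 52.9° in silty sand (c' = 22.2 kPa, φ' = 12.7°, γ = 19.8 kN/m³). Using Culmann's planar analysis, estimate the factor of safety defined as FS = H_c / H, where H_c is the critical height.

H_c = (4c'/γ) · sinβ cosφ' / [1 − cos(β − φ')]
    = (4·22.2/19.8) · sin52.9°·cos12.7° / [1 − cos40.2°]
    = 4.485 · 0.7781 / 0.2362 = 14.77 m
FS = H_c / H = 14.77 / 16.4 = 0.901

FS = 0.90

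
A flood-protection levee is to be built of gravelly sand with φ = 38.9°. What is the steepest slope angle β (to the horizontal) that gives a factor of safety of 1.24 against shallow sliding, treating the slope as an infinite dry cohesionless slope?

β = 33.1°

For an infinite dry cohesionless slope FS = tanφ/tanβ, so tanβ = tanφ / FS.
tanβ = tan38.9° / 1.24 = 0.8069 / 1.24 = 0.6507
β = arctan(0.6507) = 33.05°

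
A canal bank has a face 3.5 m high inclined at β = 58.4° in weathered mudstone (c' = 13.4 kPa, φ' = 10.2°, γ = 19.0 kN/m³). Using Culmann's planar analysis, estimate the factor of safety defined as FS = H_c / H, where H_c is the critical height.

FS = 2.03

H_c = (4c'/γ) · sinβ cosφ' / [1 − cos(β − φ')]
    = (4·13.4/19.0) · sin58.4°·cos10.2° / [1 − cos48.2°]
    = 2.821 · 0.8383 / 0.3335 = 7.09 m
FS = H_c / H = 7.09 / 3.5 = 2.026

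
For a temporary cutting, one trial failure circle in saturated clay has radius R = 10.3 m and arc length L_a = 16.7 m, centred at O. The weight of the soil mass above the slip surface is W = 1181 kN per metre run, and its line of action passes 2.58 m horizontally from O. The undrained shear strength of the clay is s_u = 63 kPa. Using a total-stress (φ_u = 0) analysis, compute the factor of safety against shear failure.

Taking moments about the centre O, the resisting moment is provided by the undrained shear strength acting along the arc:
M_R = s_u·L_a·R = 63·16.70·10.3 = 10836.6 kN·m/m
M_D = W·d = 1181·2.58 = 3047.0 kN·m/m
FS = M_R / M_D = 10836.6 / 3047.0 = 3.557

FS = 3.56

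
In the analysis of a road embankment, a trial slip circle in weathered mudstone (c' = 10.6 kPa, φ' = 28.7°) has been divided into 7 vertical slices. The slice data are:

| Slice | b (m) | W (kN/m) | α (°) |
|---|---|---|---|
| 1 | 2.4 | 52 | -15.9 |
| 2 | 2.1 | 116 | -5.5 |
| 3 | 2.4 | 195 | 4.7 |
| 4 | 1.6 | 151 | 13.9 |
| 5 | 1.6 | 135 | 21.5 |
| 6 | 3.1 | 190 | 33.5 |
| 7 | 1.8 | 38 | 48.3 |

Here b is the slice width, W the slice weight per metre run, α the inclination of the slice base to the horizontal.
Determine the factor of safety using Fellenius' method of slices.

FS = 2.98

Ordinary method of slices: FS = Σ[c'·Δl_i + (W_i cosα_i)·tanφ'] / Σ W_i sinα_i, with Δl_i = b_i / cosα_i.
Slice 1: Δl = 2.4/cos(-15.9°) = 2.495 m; N'_1 = 52·cos(-15.9°) = 50.0; c'Δl = 26.45; W sinα = -14.2
Slice 2: Δl = 2.1/cos(-5.5°) = 2.110 m; N'_2 = 116·cos(-5.5°) = 115.5; c'Δl = 22.36; W sinα = -11.1
Slice 3: Δl = 2.4/cos4.7° = 2.408 m; N'_3 = 195·cos4.7° = 194.3; c'Δl = 25.53; W sinα = 16.0
Slice 4: Δl = 1.6/cos13.9° = 1.648 m; N'_4 = 151·cos13.9° = 146.6; c'Δl = 17.47; W sinα = 36.3
Slice 5: Δl = 1.6/cos21.5° = 1.720 m; N'_5 = 135·cos21.5° = 125.6; c'Δl = 18.23; W sinα = 49.5
Slice 6: Δl = 3.1/cos33.5° = 3.718 m; N'_6 = 190·cos33.5° = 158.4; c'Δl = 39.41; W sinα = 104.9
Slice 7: Δl = 1.8/cos48.3° = 2.706 m; N'_7 = 38·cos48.3° = 25.3; c'Δl = 28.68; W sinα = 28.4
Σc'Δl = 178.1 kN/m; ΣN' = 815.7 kN/m; ΣW sinα = 209.6 kN/m
Resisting = 178.1 + 815.7·tan28.7° = 178.1 + 446.6 = 624.7 kN/m
FS = 624.7 / 209.6 = 2.980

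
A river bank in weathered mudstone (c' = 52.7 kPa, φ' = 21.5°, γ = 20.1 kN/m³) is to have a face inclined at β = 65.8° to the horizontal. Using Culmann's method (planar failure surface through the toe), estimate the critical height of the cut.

Culmann's analysis gives the critical failure plane at α_cr = (β + φ')/2 = (65.8 + 21.5)/2 = 43.6°, and the critical height
H_c = (4c'/γ) · sinβ cosφ' / [1 − cos(β − φ')]
    = (4·52.7/20.1) · sin65.8°·cos21.5° / [1 − cos(44.3°)]
    = 10.488 · 0.9121·0.9304 / [1 − 0.7157]
    = 10.488 · 0.8487 / 0.2843
    = 31.31 m

H_c = 31.31 m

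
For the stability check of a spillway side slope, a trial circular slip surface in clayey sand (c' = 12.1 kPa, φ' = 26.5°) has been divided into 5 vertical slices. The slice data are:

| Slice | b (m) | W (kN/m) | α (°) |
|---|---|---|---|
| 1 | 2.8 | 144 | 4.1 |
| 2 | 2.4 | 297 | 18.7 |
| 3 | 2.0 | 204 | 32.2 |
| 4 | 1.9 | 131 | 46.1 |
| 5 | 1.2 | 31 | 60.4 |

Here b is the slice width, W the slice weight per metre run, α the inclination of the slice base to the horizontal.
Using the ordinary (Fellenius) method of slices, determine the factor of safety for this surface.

Ordinary method of slices: FS = Σ[c'·Δl_i + (W_i cosα_i)·tanφ'] / Σ W_i sinα_i, with Δl_i = b_i / cosα_i.
Slice 1: Δl = 2.8/cos4.1° = 2.807 m; N'_1 = 144·cos4.1° = 143.6; c'Δl = 33.97; W sinα = 10.3
Slice 2: Δl = 2.4/cos18.7° = 2.534 m; N'_2 = 297·cos18.7° = 281.3; c'Δl = 30.66; W sinα = 95.2
Slice 3: Δl = 2.0/cos32.2° = 2.364 m; N'_3 = 204·cos32.2° = 172.6; c'Δl = 28.60; W sinα = 108.7
Slice 4: Δl = 1.9/cos46.1° = 2.740 m; N'_4 = 131·cos46.1° = 90.8; c'Δl = 33.16; W sinα = 94.4
Slice 5: Δl = 1.2/cos60.4° = 2.429 m; N'_5 = 31·cos60.4° = 15.3; c'Δl = 29.40; W sinα = 27.0
Σc'Δl = 155.8 kN/m; ΣN' = 703.7 kN/m; ΣW sinα = 335.6 kN/m
Resisting = 155.8 + 703.7·tan26.5° = 155.8 + 350.9 = 506.6 kN/m
FS = 506.6 / 335.6 = 1.510

FS = 1.51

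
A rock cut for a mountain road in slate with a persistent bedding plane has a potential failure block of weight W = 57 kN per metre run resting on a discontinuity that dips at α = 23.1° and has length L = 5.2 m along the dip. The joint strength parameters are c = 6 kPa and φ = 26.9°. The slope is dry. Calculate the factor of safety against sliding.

Resolving the block weight along and normal to the plane and applying the Mohr–Coulomb strength on the joint:
N' = W cosα = 57·cos23.1° = 52.4 kN/m
Driving force T = W sinα = 57·sin23.1° = 22.4 kN/m
Resisting force R = c·L + N'·tanφ = 6·5.2 + 52.4·tan26.9° = 31.2 + 26.6 = 57.8 kN/m
FS = R / T = 57.8 / 22.4 = 2.585

FS = 2.58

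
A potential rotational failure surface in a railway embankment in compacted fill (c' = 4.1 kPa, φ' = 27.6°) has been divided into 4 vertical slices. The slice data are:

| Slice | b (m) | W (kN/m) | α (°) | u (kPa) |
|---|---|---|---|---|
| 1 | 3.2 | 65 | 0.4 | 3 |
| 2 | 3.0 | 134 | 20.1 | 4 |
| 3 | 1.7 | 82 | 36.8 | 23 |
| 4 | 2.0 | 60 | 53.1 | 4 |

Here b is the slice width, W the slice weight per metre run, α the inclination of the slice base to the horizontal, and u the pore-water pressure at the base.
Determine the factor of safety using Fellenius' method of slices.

FS = 1.10

Ordinary method of slices: FS = Σ[c'·Δl_i + (W_i cosα_i − u_i·Δl_i)·tanφ'] / Σ W_i sinα_i, with Δl_i = b_i / cosα_i.
Slice 1: Δl = 3.2/cos0.4° = 3.200 m; N'_1 = 65·cos0.4° − 3·3.200 = 55.4; c'Δl = 13.12; W sinα = 0.5
Slice 2: Δl = 3.0/cos20.1° = 3.195 m; N'_2 = 134·cos20.1° − 4·3.195 = 113.1; c'Δl = 13.10; W sinα = 46.1
Slice 3: Δl = 1.7/cos36.8° = 2.123 m; N'_3 = 82·cos36.8° − 23·2.123 = 16.8; c'Δl = 8.70; W sinα = 49.1
Slice 4: Δl = 2.0/cos53.1° = 3.331 m; N'_4 = 60·cos53.1° − 4·3.331 = 22.7; c'Δl = 13.66; W sinα = 48.0
Σc'Δl = 48.6 kN/m; ΣN' = 208.0 kN/m; ΣW sinα = 143.6 kN/m
Resisting = 48.6 + 208.0·tan27.6° = 48.6 + 108.7 = 157.3 kN/m
FS = 157.3 / 143.6 = 1.095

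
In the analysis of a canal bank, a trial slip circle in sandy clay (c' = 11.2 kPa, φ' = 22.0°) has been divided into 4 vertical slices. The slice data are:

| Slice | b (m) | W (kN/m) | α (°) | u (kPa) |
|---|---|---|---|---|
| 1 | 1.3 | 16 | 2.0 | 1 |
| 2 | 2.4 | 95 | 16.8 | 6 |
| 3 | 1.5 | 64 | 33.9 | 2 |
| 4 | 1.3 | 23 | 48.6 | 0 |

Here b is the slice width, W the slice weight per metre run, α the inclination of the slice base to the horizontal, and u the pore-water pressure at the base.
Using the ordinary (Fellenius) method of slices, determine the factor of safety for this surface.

Ordinary method of slices: FS = Σ[c'·Δl_i + (W_i cosα_i − u_i·Δl_i)·tanφ'] / Σ W_i sinα_i, with Δl_i = b_i / cosα_i.
Slice 1: Δl = 1.3/cos2.0° = 1.301 m; N'_1 = 16·cos2.0° − 1·1.301 = 14.7; c'Δl = 14.57; W sinα = 0.6
Slice 2: Δl = 2.4/cos16.8° = 2.507 m; N'_2 = 95·cos16.8° − 6·2.507 = 75.9; c'Δl = 28.08; W sinα = 27.5
Slice 3: Δl = 1.5/cos33.9° = 1.807 m; N'_3 = 64·cos33.9° − 2·1.807 = 49.5; c'Δl = 20.24; W sinα = 35.7
Slice 4: Δl = 1.3/cos48.6° = 1.966 m; N'_4 = 23·cos48.6° − 0·1.966 = 15.2; c'Δl = 22.02; W sinα = 17.3
Σc'Δl = 84.9 kN/m; ΣN' = 155.3 kN/m; ΣW sinα = 81.0 kN/m
Resisting = 84.9 + 155.3·tan22.0° = 84.9 + 62.7 = 147.7 kN/m
FS = 147.7 / 81.0 = 1.824

FS = 1.82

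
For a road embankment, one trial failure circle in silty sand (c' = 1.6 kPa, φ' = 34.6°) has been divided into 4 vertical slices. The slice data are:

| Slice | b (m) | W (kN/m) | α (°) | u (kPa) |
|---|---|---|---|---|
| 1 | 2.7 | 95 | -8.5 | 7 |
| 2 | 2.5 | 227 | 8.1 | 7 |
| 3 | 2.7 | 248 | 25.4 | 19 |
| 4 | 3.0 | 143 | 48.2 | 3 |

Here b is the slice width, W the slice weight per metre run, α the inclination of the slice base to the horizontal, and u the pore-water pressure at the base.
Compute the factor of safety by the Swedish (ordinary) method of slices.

Ordinary method of slices: FS = Σ[c'·Δl_i + (W_i cosα_i − u_i·Δl_i)·tanφ'] / Σ W_i sinα_i, with Δl_i = b_i / cosα_i.
Slice 1: Δl = 2.7/cos(-8.5°) = 2.730 m; N'_1 = 95·cos(-8.5°) − 7·2.730 = 74.8; c'Δl = 4.37; W sinα = -14.0
Slice 2: Δl = 2.5/cos8.1° = 2.525 m; N'_2 = 227·cos8.1° − 7·2.525 = 207.1; c'Δl = 4.04; W sinα = 32.0
Slice 3: Δl = 2.7/cos25.4° = 2.989 m; N'_3 = 248·cos25.4° − 19·2.989 = 167.2; c'Δl = 4.78; W sinα = 106.4
Slice 4: Δl = 3.0/cos48.2° = 4.501 m; N'_4 = 143·cos48.2° − 3·4.501 = 81.8; c'Δl = 7.20; W sinα = 106.6
Σc'Δl = 20.4 kN/m; ΣN' = 531.0 kN/m; ΣW sinα = 230.9 kN/m
Resisting = 20.4 + 531.0·tan34.6° = 20.4 + 366.3 = 386.7 kN/m
FS = 386.7 / 230.9 = 1.674

FS = 1.67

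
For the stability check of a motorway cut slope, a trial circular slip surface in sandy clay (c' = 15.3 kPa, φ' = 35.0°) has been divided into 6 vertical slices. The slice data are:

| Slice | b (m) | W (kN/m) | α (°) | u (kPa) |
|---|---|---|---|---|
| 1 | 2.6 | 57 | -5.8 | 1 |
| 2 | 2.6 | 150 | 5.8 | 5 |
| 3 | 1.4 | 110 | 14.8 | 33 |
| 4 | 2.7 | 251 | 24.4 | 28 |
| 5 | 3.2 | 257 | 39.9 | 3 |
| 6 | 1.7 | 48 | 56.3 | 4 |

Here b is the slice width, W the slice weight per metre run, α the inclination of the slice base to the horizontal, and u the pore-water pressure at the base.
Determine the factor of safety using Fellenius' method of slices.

Ordinary method of slices: FS = Σ[c'·Δl_i + (W_i cosα_i − u_i·Δl_i)·tanφ'] / Σ W_i sinα_i, with Δl_i = b_i / cosα_i.
Slice 1: Δl = 2.6/cos(-5.8°) = 2.613 m; N'_1 = 57·cos(-5.8°) − 1·2.613 = 54.1; c'Δl = 39.98; W sinα = -5.8
Slice 2: Δl = 2.6/cos5.8° = 2.613 m; N'_2 = 150·cos5.8° − 5·2.613 = 136.2; c'Δl = 39.98; W sinα = 15.2
Slice 3: Δl = 1.4/cos14.8° = 1.448 m; N'_3 = 110·cos14.8° − 33·1.448 = 58.6; c'Δl = 22.16; W sinα = 28.1
Slice 4: Δl = 2.7/cos24.4° = 2.965 m; N'_4 = 251·cos24.4° − 28·2.965 = 145.6; c'Δl = 45.36; W sinα = 103.7
Slice 5: Δl = 3.2/cos39.9° = 4.171 m; N'_5 = 257·cos39.9° − 3·4.171 = 184.6; c'Δl = 63.82; W sinα = 164.9
Slice 6: Δl = 1.7/cos56.3° = 3.064 m; N'_6 = 48·cos56.3° − 4·3.064 = 14.4; c'Δl = 46.88; W sinα = 39.9
Σc'Δl = 258.2 kN/m; ΣN' = 593.4 kN/m; ΣW sinα = 346.0 kN/m
Resisting = 258.2 + 593.4·tan35.0° = 258.2 + 415.5 = 673.7 kN/m
FS = 673.7 / 346.0 = 1.947

FS = 1.95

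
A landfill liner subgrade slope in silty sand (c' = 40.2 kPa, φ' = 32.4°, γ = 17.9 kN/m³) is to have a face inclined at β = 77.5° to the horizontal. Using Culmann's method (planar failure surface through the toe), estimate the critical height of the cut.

H_c = 25.18 m

Culmann's analysis gives the critical failure plane at α_cr = (β + φ')/2 = (77.5 + 32.4)/2 = 55.0°, and the critical height
H_c = (4c'/γ) · sinβ cosφ' / [1 − cos(β − φ')]
    = (4·40.2/17.9) · sin77.5°·cos32.4° / [1 − cos(45.1°)]
    = 8.983 · 0.9763·0.8443 / [1 − 0.7059]
    = 8.983 · 0.8243 / 0.2941
    = 25.18 m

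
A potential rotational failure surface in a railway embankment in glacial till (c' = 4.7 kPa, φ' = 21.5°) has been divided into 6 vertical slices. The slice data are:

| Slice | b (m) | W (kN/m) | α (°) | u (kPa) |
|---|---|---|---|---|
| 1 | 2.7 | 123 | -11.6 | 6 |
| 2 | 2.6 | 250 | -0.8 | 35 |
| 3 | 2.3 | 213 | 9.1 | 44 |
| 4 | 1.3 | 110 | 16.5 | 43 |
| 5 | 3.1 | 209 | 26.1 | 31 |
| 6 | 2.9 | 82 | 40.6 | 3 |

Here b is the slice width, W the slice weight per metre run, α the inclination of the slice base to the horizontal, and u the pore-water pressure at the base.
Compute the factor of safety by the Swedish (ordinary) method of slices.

Ordinary method of slices: FS = Σ[c'·Δl_i + (W_i cosα_i − u_i·Δl_i)·tanφ'] / Σ W_i sinα_i, with Δl_i = b_i / cosα_i.
Slice 1: Δl = 2.7/cos(-11.6°) = 2.756 m; N'_1 = 123·cos(-11.6°) − 6·2.756 = 103.9; c'Δl = 12.95; W sinα = -24.7
Slice 2: Δl = 2.6/cos(-0.8°) = 2.600 m; N'_2 = 250·cos(-0.8°) − 35·2.600 = 159.0; c'Δl = 12.22; W sinα = -3.5
Slice 3: Δl = 2.3/cos9.1° = 2.329 m; N'_3 = 213·cos9.1° − 44·2.329 = 107.8; c'Δl = 10.95; W sinα = 33.7
Slice 4: Δl = 1.3/cos16.5° = 1.356 m; N'_4 = 110·cos16.5° − 43·1.356 = 47.2; c'Δl = 6.37; W sinα = 31.2
Slice 5: Δl = 3.1/cos26.1° = 3.452 m; N'_5 = 209·cos26.1° − 31·3.452 = 80.7; c'Δl = 16.22; W sinα = 91.9
Slice 6: Δl = 2.9/cos40.6° = 3.819 m; N'_6 = 82·cos40.6° − 3·3.819 = 50.8; c'Δl = 17.95; W sinα = 53.4
Σc'Δl = 76.7 kN/m; ΣN' = 549.4 kN/m; ΣW sinα = 182.0 kN/m
Resisting = 76.7 + 549.4·tan21.5° = 76.7 + 216.4 = 293.1 kN/m
FS = 293.1 / 182.0 = 1.610

FS = 1.61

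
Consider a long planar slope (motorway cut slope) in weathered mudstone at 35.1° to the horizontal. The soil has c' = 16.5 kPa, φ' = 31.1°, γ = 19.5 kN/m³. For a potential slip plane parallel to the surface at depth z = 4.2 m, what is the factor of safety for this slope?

FS = 1.29

For an infinite slope with a slip plane parallel to the surface (no pore pressure): FS = [c' + γz cos²β tanφ'] / [γz sinβ cosβ].
γz = 19.5·4.2 = 81.90 kN/m²
Numerator = 16.5 + 81.90·cos²35.1°·tan31.1° = 16.5 + 81.90·0.6694·0.6032 = 49.570 kPa
Denominator = 81.90·sin35.1°·cos35.1° = 81.90·0.5750·0.8181 = 38.529 kPa
FS = 49.570 / 38.529 = 1.287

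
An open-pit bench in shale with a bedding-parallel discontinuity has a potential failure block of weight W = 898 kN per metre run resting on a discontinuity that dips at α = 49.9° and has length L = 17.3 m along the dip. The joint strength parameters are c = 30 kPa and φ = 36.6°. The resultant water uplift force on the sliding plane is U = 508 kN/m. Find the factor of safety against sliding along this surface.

FS = 0.83

Resolving the block weight along and normal to the plane and applying the Mohr–Coulomb strength on the joint:
N' = W cosα − U = 898·cos49.9° − 508 = 70.4 kN/m
Driving force T = W sinα = 898·sin49.9° = 686.9 kN/m
Resisting force R = c·L + N'·tanφ = 30·17.3 + 70.4·tan36.6° = 519.0 + 52.3 = 571.3 kN/m
FS = R / T = 571.3 / 686.9 = 0.832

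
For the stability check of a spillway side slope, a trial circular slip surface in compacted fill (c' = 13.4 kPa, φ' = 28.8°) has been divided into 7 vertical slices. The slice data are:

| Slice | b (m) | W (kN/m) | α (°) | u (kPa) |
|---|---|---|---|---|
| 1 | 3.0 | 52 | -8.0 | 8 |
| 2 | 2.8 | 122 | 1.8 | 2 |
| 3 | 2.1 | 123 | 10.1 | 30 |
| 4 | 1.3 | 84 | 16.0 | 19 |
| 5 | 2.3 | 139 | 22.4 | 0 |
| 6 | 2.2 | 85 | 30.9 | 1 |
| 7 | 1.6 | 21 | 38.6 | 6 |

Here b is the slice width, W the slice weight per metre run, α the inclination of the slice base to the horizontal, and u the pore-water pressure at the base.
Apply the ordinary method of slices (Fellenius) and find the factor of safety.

FS = 3.13

Ordinary method of slices: FS = Σ[c'·Δl_i + (W_i cosα_i − u_i·Δl_i)·tanφ'] / Σ W_i sinα_i, with Δl_i = b_i / cosα_i.
Slice 1: Δl = 3.0/cos(-8.0°) = 3.029 m; N'_1 = 52·cos(-8.0°) − 8·3.029 = 27.3; c'Δl = 40.60; W sinα = -7.2
Slice 2: Δl = 2.8/cos1.8° = 2.801 m; N'_2 = 122·cos1.8° − 2·2.801 = 116.3; c'Δl = 37.54; W sinα = 3.8
Slice 3: Δl = 2.1/cos10.1° = 2.133 m; N'_3 = 123·cos10.1° − 30·2.133 = 57.1; c'Δl = 28.58; W sinα = 21.6
Slice 4: Δl = 1.3/cos16.0° = 1.352 m; N'_4 = 84·cos16.0° − 19·1.352 = 55.1; c'Δl = 18.12; W sinα = 23.2
Slice 5: Δl = 2.3/cos22.4° = 2.488 m; N'_5 = 139·cos22.4° − 0·2.488 = 128.5; c'Δl = 33.34; W sinα = 53.0
Slice 6: Δl = 2.2/cos30.9° = 2.564 m; N'_6 = 85·cos30.9° − 1·2.564 = 70.4; c'Δl = 34.36; W sinα = 43.7
Slice 7: Δl = 1.6/cos38.6° = 2.047 m; N'_7 = 21·cos38.6° − 6·2.047 = 4.1; c'Δl = 27.43; W sinα = 13.1
Σc'Δl = 220.0 kN/m; ΣN' = 458.8 kN/m; ΣW sinα = 151.0 kN/m
Resisting = 220.0 + 458.8·tan28.8° = 220.0 + 252.2 = 472.2 kN/m
FS = 472.2 / 151.0 = 3.126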